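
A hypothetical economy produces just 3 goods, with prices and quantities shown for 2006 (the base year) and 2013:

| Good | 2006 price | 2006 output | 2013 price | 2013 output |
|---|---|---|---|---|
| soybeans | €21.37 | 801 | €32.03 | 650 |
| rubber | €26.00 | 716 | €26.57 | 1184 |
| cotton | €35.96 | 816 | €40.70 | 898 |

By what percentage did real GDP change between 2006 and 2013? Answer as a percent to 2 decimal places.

Real GDP 2006 = Nominal GDP 2006 = 21.37·801 + 26.00·716 + 35.96·816 = 65076.73.
Real GDP 2013 (at 2006 prices) = 21.37·650 + 26.00·1184 + 35.96·898 = 76966.58.
Real growth = 76966.58/65076.73 − 1 = 0.1827.

18.27%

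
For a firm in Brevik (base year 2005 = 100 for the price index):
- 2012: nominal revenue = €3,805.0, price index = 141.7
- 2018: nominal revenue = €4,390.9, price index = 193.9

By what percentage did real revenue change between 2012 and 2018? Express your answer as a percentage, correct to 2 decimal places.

-15.67%

Real revenue 2012 = 3805.0 / 1.417 = 2685.25.
Real revenue 2018 = 4390.9 / 1.939 = 2264.52.
Real growth = 2264.52 / 2685.25 − 1 = -0.1567.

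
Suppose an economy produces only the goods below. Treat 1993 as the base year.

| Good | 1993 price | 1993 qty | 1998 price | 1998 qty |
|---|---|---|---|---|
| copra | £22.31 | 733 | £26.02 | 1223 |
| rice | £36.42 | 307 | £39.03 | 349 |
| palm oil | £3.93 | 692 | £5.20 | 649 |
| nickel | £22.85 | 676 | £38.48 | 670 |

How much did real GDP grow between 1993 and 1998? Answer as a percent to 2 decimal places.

26.60%

Real GDP 1993 = Nominal GDP 1993 = 22.31·733 + 36.42·307 + 3.93·692 + 22.85·676 = 45700.33.
Real GDP 1998 (at 1993 prices) = 22.31·1223 + 36.42·349 + 3.93·649 + 22.85·670 = 57855.78.
Real growth = 57855.78/45700.33 − 1 = 0.2660.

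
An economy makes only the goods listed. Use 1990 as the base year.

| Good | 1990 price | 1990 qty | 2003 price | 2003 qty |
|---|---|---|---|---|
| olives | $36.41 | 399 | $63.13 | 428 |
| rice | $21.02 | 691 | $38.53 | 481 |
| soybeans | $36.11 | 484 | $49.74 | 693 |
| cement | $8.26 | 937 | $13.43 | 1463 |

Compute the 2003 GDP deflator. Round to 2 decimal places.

Nominal GDP 2003 = 63.13·428 + 38.53·481 + 49.74·693 + 13.43·1463 = 99670.48.
Real GDP 2003 (at 1990 prices) = 36.41·428 + 21.02·481 + 36.11·693 + 8.26·1463 = 62802.71.
Deflator = Nominal/Real × 100 = 99670.48/62802.71 × 100 = 158.704.

158.70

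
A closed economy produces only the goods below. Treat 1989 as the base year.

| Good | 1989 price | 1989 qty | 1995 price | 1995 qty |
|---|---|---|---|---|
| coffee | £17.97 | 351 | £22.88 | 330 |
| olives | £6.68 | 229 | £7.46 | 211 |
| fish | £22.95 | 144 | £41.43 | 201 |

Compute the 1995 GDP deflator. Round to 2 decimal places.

146.01

Nominal GDP 1995 = 22.88·330 + 7.46·211 + 41.43·201 = 17451.89.
Real GDP 1995 (at 1989 prices) = 17.97·330 + 6.68·211 + 22.95·201 = 11952.53.
Deflator = Nominal/Real × 100 = 17451.89/11952.53 × 100 = 146.010.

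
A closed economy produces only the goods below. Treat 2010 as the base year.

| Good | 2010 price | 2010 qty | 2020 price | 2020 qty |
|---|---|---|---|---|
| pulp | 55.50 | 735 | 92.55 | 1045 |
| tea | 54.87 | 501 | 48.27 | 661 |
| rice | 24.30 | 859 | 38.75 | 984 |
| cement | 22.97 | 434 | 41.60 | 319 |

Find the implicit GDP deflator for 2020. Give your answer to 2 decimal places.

Nominal GDP 2020 = 92.55·1045 + 48.27·661 + 38.75·984 + 41.60·319 = 180021.62.
Real GDP 2020 (at 2010 prices) = 55.50·1045 + 54.87·661 + 24.30·984 + 22.97·319 = 125505.20.
Deflator = Nominal/Real × 100 = 180021.62/125505.20 × 100 = 143.438.

143.44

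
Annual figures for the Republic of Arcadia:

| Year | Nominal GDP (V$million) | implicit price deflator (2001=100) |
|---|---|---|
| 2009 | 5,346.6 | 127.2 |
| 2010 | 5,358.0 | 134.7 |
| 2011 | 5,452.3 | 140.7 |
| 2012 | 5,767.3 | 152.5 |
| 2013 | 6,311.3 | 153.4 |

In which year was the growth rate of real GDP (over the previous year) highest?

2010: real = 5358.0/1.347 = 3977.73; growth vs 2009 (4203.30) = -5.37%.
2011: real = 5452.3/1.407 = 3875.12; growth vs 2010 (3977.73) = -2.58%.
2012: real = 5767.3/1.525 = 3781.84; growth vs 2011 (3875.12) = -2.41%.
2013: real = 6311.3/1.534 = 4114.28; growth vs 2012 (3781.84) = 8.79%.

2013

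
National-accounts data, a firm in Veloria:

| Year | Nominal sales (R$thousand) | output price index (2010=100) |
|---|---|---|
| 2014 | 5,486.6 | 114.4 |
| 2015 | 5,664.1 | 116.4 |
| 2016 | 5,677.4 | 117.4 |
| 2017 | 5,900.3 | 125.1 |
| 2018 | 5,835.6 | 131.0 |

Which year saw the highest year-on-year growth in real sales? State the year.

2015: real = 5664.1/1.164 = 4866.07; growth vs 2014 (4795.98) = 1.46%.
2016: real = 5677.4/1.174 = 4835.95; growth vs 2015 (4866.07) = -0.62%.
2017: real = 5900.3/1.251 = 4716.47; growth vs 2016 (4835.95) = -2.47%.
2018: real = 5835.6/1.310 = 4454.66; growth vs 2017 (4716.47) = -5.55%.

2015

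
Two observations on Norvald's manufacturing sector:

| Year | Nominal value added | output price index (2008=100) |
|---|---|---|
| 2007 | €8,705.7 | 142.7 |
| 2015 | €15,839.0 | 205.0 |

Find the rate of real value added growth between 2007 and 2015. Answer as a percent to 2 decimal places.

Deflate each year: 2007 → 8705.7/1.427 = 6100.70; 2015 → 15839.0/2.050 = 7726.34.
So real value added changed by 7726.34/6100.70 − 1 = 0.2665, i.e. 26.65%.

26.65%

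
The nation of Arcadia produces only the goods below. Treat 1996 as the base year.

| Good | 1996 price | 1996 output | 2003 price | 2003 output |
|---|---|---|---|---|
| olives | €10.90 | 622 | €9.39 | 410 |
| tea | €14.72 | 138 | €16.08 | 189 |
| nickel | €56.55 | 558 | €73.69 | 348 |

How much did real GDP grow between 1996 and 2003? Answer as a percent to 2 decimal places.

Real GDP 1996 = Nominal GDP 1996 = 10.90·622 + 14.72·138 + 56.55·558 = 40366.06.
Real GDP 2003 (at 1996 prices) = 10.90·410 + 14.72·189 + 56.55·348 = 26930.48.
Real growth = 26930.48/40366.06 − 1 = -0.3328.

-33.28%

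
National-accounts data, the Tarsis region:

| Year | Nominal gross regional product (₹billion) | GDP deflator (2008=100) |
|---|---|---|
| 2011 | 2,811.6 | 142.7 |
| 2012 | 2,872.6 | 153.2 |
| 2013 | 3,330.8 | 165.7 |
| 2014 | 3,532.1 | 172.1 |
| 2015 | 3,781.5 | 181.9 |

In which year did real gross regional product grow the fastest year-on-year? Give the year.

2012: real = 2872.6/1.532 = 1875.07; growth vs 2011 (1970.29) = -4.83%.
2013: real = 3330.8/1.657 = 2010.14; growth vs 2012 (1875.07) = 7.20%.
2014: real = 3532.1/1.721 = 2052.35; growth vs 2013 (2010.14) = 2.10%.
2015: real = 3781.5/1.819 = 2078.89; growth vs 2014 (2052.35) = 1.29%.

2013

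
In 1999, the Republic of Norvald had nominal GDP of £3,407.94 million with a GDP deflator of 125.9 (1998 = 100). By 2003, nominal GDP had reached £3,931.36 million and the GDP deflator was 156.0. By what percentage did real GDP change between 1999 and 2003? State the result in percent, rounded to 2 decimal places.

-6.90%

Real GDP 1999 = 3407.94 / 1.259 = 2706.86.
Real GDP 2003 = 3931.36 / 1.560 = 2520.10.
Real growth = 2520.10 / 2706.86 − 1 = -0.0690.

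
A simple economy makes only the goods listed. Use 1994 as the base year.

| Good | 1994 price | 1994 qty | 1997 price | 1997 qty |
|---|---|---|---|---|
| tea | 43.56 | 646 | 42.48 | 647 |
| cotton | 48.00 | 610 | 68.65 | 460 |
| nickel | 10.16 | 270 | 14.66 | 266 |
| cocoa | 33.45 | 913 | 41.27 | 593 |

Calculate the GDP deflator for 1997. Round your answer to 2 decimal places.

Nominal GDP 1997 = 42.48·647 + 68.65·460 + 14.66·266 + 41.27·593 = 87436.23.
Real GDP 1997 (at 1994 prices) = 43.56·647 + 48.00·460 + 10.16·266 + 33.45·593 = 72801.73.
Deflator = Nominal/Real × 100 = 87436.23/72801.73 × 100 = 120.102.

120.10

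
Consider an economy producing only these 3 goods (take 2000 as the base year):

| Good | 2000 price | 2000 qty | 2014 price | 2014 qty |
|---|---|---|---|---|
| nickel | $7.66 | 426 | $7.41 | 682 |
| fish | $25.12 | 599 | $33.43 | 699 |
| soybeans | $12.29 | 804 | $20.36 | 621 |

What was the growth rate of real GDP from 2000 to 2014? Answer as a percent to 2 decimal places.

Real GDP 2000 = Nominal GDP 2000 = 7.66·426 + 25.12·599 + 12.29·804 = 28191.20.
Real GDP 2014 (at 2000 prices) = 7.66·682 + 25.12·699 + 12.29·621 = 30415.09.
Real growth = 30415.09/28191.20 − 1 = 0.0789.

7.89%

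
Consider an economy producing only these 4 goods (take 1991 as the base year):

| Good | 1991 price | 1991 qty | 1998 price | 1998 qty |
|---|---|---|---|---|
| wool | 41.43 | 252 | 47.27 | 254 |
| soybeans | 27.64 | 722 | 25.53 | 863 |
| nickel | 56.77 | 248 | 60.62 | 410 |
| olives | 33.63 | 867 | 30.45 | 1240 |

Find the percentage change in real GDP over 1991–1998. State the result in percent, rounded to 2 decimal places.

34.93%

Real GDP 1991 = Nominal GDP 1991 = 41.43·252 + 27.64·722 + 56.77·248 + 33.63·867 = 73632.61.
Real GDP 1998 (at 1991 prices) = 41.43·254 + 27.64·863 + 56.77·410 + 33.63·1240 = 99353.44.
Real growth = 99353.44/73632.61 − 1 = 0.3493.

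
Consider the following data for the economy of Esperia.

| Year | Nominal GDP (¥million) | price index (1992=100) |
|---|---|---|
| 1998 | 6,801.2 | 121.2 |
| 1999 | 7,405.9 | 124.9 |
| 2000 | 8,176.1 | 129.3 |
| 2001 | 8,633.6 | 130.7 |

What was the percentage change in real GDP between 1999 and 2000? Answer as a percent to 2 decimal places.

Real GDP 1999 = 7405.9/1.249 = 5929.46.
Real GDP 2000 = 8176.1/1.293 = 6323.36.
Change = 6323.36/5929.46 − 1 = 0.0664.

6.64%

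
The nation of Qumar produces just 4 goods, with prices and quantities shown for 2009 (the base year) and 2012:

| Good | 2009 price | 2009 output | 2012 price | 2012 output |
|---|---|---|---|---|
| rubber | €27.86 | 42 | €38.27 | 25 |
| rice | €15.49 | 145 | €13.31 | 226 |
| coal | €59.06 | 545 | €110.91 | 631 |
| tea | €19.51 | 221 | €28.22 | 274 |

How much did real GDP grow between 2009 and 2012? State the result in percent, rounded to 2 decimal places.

17.27%

Real GDP 2009 = Nominal GDP 2009 = 27.86·42 + 15.49·145 + 59.06·545 + 19.51·221 = 39915.58.
Real GDP 2012 (at 2009 prices) = 27.86·25 + 15.49·226 + 59.06·631 + 19.51·274 = 46809.84.
Real growth = 46809.84/39915.58 − 1 = 0.1727.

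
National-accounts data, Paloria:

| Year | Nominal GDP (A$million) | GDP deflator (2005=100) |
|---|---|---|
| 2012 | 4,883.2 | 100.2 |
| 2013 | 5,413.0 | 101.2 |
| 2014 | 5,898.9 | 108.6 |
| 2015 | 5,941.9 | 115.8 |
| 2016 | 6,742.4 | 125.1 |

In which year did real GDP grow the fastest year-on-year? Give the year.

2013: real = 5413.0/1.012 = 5348.81; growth vs 2012 (4873.45) = 9.75%.
2014: real = 5898.9/1.086 = 5431.77; growth vs 2013 (5348.81) = 1.55%.
2015: real = 5941.9/1.158 = 5131.17; growth vs 2014 (5431.77) = -5.53%.
2016: real = 6742.4/1.251 = 5389.61; growth vs 2015 (5131.17) = 5.04%.

2013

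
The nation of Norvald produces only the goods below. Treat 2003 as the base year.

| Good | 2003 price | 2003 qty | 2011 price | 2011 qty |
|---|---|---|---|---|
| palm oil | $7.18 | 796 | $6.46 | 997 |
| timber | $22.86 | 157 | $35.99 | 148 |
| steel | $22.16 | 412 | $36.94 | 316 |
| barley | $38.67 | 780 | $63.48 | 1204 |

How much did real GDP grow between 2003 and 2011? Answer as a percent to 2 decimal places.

31.91%

Real GDP 2003 = Nominal GDP 2003 = 7.18·796 + 22.86·157 + 22.16·412 + 38.67·780 = 48596.82.
Real GDP 2011 (at 2003 prices) = 7.18·997 + 22.86·148 + 22.16·316 + 38.67·1204 = 64102.98.
Real growth = 64102.98/48596.82 − 1 = 0.3191.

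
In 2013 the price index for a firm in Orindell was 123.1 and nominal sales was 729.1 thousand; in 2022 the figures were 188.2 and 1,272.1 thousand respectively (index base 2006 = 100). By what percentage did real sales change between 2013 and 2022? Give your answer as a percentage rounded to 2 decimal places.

Deflate each year: 2013 → 729.1/1.231 = 592.28; 2022 → 1272.1/1.882 = 675.93.
So real sales changed by 675.93/592.28 − 1 = 0.1412, i.e. 14.12%.

14.12%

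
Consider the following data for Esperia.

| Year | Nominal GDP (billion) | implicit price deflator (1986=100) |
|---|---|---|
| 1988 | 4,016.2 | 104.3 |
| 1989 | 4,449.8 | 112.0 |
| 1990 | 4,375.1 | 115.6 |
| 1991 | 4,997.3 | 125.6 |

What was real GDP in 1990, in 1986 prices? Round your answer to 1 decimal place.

3,784.7 billion

Real GDP 1990 = 4375.1 / 1.156 = 3784.69.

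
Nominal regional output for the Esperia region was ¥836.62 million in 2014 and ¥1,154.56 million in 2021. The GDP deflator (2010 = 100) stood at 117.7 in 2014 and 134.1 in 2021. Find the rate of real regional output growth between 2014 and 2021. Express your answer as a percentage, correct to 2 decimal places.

Deflate each year: 2014 → 836.62/1.177 = 710.81; 2021 → 1154.56/1.341 = 860.97.
So real regional output changed by 860.97/710.81 − 1 = 0.2113, i.e. 21.13%.

21.13%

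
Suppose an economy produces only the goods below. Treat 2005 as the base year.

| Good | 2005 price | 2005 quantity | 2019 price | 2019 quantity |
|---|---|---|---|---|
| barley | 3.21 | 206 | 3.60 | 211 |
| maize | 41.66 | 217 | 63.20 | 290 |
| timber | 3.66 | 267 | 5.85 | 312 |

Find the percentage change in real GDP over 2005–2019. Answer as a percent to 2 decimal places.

30.17%

Real GDP 2005 = Nominal GDP 2005 = 3.21·206 + 41.66·217 + 3.66·267 = 10678.70.
Real GDP 2019 (at 2005 prices) = 3.21·211 + 41.66·290 + 3.66·312 = 13900.63.
Real growth = 13900.63/10678.70 − 1 = 0.3017.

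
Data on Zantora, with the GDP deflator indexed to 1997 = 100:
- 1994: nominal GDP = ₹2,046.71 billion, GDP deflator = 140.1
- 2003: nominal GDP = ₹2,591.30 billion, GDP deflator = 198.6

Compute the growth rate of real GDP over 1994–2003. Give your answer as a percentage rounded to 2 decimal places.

-10.69%

Deflate each year: 1994 → 2046.71/1.401 = 1460.89; 2003 → 2591.30/1.986 = 1304.78.
So real GDP changed by 1304.78/1460.89 − 1 = -0.1069, i.e. -10.69%.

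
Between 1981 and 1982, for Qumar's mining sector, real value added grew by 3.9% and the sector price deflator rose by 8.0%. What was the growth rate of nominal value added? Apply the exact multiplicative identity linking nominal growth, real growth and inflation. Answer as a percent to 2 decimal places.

(1 + g_nom) = (1 + g_real)(1 + π) = 1.0390 × 1.0800 = 1.12212.

12.21%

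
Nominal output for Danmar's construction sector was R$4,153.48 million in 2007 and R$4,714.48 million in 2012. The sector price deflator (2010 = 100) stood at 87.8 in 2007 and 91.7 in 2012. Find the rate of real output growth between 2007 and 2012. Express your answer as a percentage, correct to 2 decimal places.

Deflate each year: 2007 → 4153.48/0.878 = 4730.62; 2012 → 4714.48/0.917 = 5141.20.
So real output changed by 5141.20/4730.62 − 1 = 0.0868, i.e. 8.68%.

8.68%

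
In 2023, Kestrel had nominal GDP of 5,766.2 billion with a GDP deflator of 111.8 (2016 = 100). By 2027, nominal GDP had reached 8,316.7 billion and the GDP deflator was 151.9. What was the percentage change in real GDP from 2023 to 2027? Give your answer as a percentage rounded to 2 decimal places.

6.16%

Deflate each year: 2023 → 5766.2/1.118 = 5157.60; 2027 → 8316.7/1.519 = 5475.12.
So real GDP changed by 5475.12/5157.60 − 1 = 0.0616, i.e. 6.16%.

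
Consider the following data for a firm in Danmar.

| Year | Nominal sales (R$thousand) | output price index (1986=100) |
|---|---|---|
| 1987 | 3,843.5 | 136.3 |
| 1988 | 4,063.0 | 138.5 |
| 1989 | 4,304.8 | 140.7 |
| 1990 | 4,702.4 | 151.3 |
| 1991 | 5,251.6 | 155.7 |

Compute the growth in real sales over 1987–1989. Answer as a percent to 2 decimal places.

Real sales 1987 = 3843.5/1.363 = 2819.88.
Real sales 1989 = 4304.8/1.407 = 3059.56.
Change = 3059.56/2819.88 − 1 = 0.0850.

8.50%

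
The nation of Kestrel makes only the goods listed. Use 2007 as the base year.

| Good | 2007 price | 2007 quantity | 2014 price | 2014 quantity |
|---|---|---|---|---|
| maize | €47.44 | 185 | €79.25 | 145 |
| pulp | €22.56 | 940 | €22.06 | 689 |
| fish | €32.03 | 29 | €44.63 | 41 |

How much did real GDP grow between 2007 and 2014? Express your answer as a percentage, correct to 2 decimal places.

-23.21%

Real GDP 2007 = Nominal GDP 2007 = 47.44·185 + 22.56·940 + 32.03·29 = 30911.67.
Real GDP 2014 (at 2007 prices) = 47.44·145 + 22.56·689 + 32.03·41 = 23735.87.
Real growth = 23735.87/30911.67 − 1 = -0.2321.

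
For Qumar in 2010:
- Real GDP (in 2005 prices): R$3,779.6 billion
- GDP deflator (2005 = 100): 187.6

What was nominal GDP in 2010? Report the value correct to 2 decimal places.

Nominal GDP = Real × (GDP deflator/100) = 3779.6 × 1.876 = 7090.53.

R$7,090.53 billion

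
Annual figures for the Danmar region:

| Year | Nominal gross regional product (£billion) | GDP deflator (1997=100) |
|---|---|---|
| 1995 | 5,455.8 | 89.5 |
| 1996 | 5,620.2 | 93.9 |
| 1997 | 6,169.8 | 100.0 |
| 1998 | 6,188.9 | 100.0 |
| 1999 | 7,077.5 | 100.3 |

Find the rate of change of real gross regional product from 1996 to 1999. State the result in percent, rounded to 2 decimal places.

17.89%

Real gross regional product 1996 = 5620.2/0.939 = 5985.30.
Real gross regional product 1999 = 7077.5/1.003 = 7056.33.
Change = 7056.33/5985.30 − 1 = 0.1789.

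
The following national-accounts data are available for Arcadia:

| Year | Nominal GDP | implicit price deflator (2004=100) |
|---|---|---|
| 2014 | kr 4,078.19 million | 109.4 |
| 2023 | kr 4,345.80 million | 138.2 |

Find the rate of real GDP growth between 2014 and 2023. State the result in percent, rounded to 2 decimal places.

Real GDP 2014 = 4078.19 / 1.094 = 3727.78.
Real GDP 2023 = 4345.80 / 1.382 = 3144.57.
Real growth = 3144.57 / 3727.78 − 1 = -0.1564.

-15.64%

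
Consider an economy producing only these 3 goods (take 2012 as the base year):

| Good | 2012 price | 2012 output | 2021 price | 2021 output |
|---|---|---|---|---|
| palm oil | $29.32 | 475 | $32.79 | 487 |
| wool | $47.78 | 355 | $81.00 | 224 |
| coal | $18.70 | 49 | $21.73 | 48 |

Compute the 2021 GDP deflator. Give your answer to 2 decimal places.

Nominal GDP 2021 = 32.79·487 + 81.00·224 + 21.73·48 = 35155.77.
Real GDP 2021 (at 2012 prices) = 29.32·487 + 47.78·224 + 18.70·48 = 25879.16.
Deflator = Nominal/Real × 100 = 35155.77/25879.16 × 100 = 135.846.

135.85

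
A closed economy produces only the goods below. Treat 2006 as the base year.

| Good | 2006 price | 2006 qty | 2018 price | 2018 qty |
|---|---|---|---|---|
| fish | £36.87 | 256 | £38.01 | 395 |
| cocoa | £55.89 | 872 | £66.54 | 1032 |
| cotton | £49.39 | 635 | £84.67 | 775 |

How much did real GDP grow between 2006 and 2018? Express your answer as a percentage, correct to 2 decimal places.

23.43%

Real GDP 2006 = Nominal GDP 2006 = 36.87·256 + 55.89·872 + 49.39·635 = 89537.45.
Real GDP 2018 (at 2006 prices) = 36.87·395 + 55.89·1032 + 49.39·775 = 110519.38.
Real growth = 110519.38/89537.45 − 1 = 0.2343.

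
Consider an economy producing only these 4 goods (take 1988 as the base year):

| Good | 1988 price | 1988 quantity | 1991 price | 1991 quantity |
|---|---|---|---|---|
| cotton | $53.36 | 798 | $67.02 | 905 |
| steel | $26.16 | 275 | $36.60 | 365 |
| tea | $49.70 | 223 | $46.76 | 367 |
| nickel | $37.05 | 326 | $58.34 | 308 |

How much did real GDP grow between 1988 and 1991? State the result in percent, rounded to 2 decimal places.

Real GDP 1988 = Nominal GDP 1988 = 53.36·798 + 26.16·275 + 49.70·223 + 37.05·326 = 72936.68.
Real GDP 1991 (at 1988 prices) = 53.36·905 + 26.16·365 + 49.70·367 + 37.05·308 = 87490.50.
Real growth = 87490.50/72936.68 − 1 = 0.1995.

19.95%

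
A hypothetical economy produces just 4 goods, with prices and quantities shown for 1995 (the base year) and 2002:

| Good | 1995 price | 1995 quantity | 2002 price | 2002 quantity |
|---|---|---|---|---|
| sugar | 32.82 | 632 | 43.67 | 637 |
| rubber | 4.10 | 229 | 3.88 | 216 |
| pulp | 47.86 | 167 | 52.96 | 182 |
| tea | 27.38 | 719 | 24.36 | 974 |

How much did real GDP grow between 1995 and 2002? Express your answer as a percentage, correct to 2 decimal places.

15.82%

Real GDP 1995 = Nominal GDP 1995 = 32.82·632 + 4.10·229 + 47.86·167 + 27.38·719 = 49359.98.
Real GDP 2002 (at 1995 prices) = 32.82·637 + 4.10·216 + 47.86·182 + 27.38·974 = 57170.58.
Real growth = 57170.58/49359.98 − 1 = 0.1582.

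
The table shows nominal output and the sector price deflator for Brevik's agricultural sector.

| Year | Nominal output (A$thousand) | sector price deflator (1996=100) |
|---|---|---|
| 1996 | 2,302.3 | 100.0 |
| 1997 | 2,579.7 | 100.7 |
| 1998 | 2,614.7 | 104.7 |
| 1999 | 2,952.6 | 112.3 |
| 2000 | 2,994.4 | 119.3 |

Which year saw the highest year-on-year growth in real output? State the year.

1997

1997: real = 2579.7/1.007 = 2561.77; growth vs 1996 (2302.30) = 11.27%.
1998: real = 2614.7/1.047 = 2497.33; growth vs 1997 (2561.77) = -2.52%.
1999: real = 2952.6/1.123 = 2629.21; growth vs 1998 (2497.33) = 5.28%.
2000: real = 2994.4/1.193 = 2509.97; growth vs 1999 (2629.21) = -4.54%.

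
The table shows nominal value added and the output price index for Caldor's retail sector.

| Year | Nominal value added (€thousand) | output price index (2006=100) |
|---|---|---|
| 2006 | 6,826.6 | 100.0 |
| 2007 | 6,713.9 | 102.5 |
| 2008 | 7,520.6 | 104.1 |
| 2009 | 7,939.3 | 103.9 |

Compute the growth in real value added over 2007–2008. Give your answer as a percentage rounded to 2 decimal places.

Real value added 2007 = 6713.9/1.025 = 6550.15.
Real value added 2008 = 7520.6/1.041 = 7224.40.
Change = 7224.40/6550.15 − 1 = 0.1029.

10.29%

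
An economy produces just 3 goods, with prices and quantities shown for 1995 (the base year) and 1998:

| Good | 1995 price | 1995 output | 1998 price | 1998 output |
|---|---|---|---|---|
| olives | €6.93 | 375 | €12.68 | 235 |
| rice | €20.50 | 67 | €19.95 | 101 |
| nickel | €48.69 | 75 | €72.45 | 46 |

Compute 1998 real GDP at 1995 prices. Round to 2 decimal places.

Real GDP 1998 = Σ (p_1995 × q_1998) = 6.93·235 + 20.50·101 + 48.69·46 = 5938.79.

€5938.79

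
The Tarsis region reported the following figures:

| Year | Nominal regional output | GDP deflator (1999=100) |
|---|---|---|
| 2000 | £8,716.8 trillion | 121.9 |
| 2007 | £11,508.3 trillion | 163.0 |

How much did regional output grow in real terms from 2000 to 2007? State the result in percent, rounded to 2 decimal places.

Deflate each year: 2000 → 8716.8/1.219 = 7150.78; 2007 → 11508.3/1.630 = 7060.31.
So real regional output changed by 7060.31/7150.78 − 1 = -0.0127, i.e. -1.27%.

-1.27%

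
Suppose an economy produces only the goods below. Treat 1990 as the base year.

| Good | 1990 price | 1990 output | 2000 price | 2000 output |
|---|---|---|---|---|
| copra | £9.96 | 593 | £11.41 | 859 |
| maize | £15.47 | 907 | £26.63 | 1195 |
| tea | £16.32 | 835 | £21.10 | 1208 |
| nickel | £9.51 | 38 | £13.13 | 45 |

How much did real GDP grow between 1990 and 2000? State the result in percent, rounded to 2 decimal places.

39.08%

Real GDP 1990 = Nominal GDP 1990 = 9.96·593 + 15.47·907 + 16.32·835 + 9.51·38 = 33926.15.
Real GDP 2000 (at 1990 prices) = 9.96·859 + 15.47·1195 + 16.32·1208 + 9.51·45 = 47184.80.
Real growth = 47184.80/33926.15 − 1 = 0.3908.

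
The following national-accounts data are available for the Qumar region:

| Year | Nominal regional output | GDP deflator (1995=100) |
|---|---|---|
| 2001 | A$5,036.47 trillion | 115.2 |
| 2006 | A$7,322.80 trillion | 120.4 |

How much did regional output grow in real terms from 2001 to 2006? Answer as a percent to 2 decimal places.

39.12%

Real regional output 2001 = 5036.47 / 1.152 = 4371.94.
Real regional output 2006 = 7322.80 / 1.204 = 6082.06.
Real growth = 6082.06 / 4371.94 − 1 = 0.3912.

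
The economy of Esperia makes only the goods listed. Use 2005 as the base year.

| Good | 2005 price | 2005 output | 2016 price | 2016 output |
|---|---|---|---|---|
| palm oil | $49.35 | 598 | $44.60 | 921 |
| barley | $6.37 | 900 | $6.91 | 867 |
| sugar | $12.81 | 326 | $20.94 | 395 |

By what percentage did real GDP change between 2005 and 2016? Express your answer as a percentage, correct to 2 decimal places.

Real GDP 2005 = Nominal GDP 2005 = 49.35·598 + 6.37·900 + 12.81·326 = 39420.36.
Real GDP 2016 (at 2005 prices) = 49.35·921 + 6.37·867 + 12.81·395 = 56034.09.
Real growth = 56034.09/39420.36 − 1 = 0.4215.

42.15%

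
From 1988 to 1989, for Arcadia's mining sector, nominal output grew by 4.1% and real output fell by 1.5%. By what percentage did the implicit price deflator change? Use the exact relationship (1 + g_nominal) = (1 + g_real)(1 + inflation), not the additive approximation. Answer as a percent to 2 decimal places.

5.69%

(1 + g_nom) = (1 + g_real)(1 + π), so π = 1.0410 / 0.9850 − 1 = 0.05685.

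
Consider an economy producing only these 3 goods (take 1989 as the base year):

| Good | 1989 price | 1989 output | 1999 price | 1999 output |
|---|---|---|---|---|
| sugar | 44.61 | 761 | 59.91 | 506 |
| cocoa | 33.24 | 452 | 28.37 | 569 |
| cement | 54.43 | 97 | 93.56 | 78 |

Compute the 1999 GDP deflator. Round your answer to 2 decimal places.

117.54

Nominal GDP 1999 = 59.91·506 + 28.37·569 + 93.56·78 = 53754.67.
Real GDP 1999 (at 1989 prices) = 44.61·506 + 33.24·569 + 54.43·78 = 45731.76.
Deflator = Nominal/Real × 100 = 53754.67/45731.76 × 100 = 117.543.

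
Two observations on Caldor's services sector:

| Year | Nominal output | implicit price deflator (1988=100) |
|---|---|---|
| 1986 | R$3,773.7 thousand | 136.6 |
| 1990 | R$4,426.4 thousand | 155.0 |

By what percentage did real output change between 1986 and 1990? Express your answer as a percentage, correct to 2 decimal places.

Real output 1986 = 3773.7 / 1.366 = 2762.59.
Real output 1990 = 4426.4 / 1.550 = 2855.74.
Real growth = 2855.74 / 2762.59 − 1 = 0.0337.

3.37%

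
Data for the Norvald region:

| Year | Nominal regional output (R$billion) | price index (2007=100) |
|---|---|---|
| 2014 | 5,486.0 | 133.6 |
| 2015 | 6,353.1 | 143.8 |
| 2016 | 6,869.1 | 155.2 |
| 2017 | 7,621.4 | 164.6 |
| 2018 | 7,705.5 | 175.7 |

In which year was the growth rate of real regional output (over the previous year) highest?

2015: real = 6353.1/1.438 = 4418.01; growth vs 2014 (4106.29) = 7.59%.
2016: real = 6869.1/1.552 = 4425.97; growth vs 2015 (4418.01) = 0.18%.
2017: real = 7621.4/1.646 = 4630.26; growth vs 2016 (4425.97) = 4.62%.
2018: real = 7705.5/1.757 = 4385.60; growth vs 2017 (4630.26) = -5.28%.

2015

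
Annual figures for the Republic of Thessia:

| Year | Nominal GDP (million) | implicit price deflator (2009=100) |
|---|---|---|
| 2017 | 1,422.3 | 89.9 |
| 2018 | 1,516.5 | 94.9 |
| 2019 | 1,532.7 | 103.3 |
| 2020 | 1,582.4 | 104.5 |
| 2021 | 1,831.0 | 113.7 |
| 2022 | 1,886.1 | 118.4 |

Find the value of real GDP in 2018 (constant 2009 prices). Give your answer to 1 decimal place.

1,598.0 million

Real GDP 2018 = 1516.5 / 0.949 = 1598.00.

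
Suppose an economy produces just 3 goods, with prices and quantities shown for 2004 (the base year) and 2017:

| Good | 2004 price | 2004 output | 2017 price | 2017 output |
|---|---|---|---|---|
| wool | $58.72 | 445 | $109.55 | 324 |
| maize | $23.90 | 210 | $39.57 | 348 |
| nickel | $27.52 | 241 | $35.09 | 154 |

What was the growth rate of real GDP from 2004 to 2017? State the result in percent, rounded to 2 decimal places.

Real GDP 2004 = Nominal GDP 2004 = 58.72·445 + 23.90·210 + 27.52·241 = 37781.72.
Real GDP 2017 (at 2004 prices) = 58.72·324 + 23.90·348 + 27.52·154 = 31580.56.
Real growth = 31580.56/37781.72 − 1 = -0.1641.

-16.41%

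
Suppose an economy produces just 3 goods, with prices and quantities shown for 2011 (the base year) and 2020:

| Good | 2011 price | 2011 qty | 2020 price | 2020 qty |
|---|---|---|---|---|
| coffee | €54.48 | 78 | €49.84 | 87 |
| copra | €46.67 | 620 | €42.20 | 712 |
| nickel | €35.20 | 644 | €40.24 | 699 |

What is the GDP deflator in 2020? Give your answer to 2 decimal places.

Nominal GDP 2020 = 49.84·87 + 42.20·712 + 40.24·699 = 62510.24.
Real GDP 2020 (at 2011 prices) = 54.48·87 + 46.67·712 + 35.20·699 = 62573.60.
Deflator = Nominal/Real × 100 = 62510.24/62573.60 × 100 = 99.899.

99.90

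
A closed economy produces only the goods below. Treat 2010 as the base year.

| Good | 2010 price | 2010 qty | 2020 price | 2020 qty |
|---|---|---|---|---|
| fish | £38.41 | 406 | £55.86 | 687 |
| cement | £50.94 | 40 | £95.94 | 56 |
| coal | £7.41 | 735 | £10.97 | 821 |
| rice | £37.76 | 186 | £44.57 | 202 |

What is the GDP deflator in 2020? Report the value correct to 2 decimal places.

Nominal GDP 2020 = 55.86·687 + 95.94·56 + 10.97·821 + 44.57·202 = 61757.97.
Real GDP 2020 (at 2010 prices) = 38.41·687 + 50.94·56 + 7.41·821 + 37.76·202 = 42951.44.
Deflator = Nominal/Real × 100 = 61757.97/42951.44 × 100 = 143.786.

143.79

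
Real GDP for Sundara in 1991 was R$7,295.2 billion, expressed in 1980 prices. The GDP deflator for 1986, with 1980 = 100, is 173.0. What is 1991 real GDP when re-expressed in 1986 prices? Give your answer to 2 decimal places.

R$12,620.70 billion

Real GDP in 1986 prices = Real GDP in 1980 prices × (P_1986/P_1980) = 7295.2 × 1.730 = 12620.70.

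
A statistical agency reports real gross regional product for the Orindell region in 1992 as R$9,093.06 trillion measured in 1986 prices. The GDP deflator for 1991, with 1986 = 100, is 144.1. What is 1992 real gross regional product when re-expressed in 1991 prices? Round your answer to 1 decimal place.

Real gross regional product in 1991 prices = Real gross regional product in 1986 prices × (P_1991/P_1986) = 9093.06 × 1.441 = 13103.10.

R$13,103.1 trillion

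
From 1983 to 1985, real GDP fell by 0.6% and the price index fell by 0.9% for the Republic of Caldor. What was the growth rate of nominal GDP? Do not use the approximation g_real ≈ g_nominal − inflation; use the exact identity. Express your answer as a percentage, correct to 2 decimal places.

(1 + g_nom) = (1 + g_real)(1 + π) = 0.9940 × 0.9910 = 0.98505.

-1.49%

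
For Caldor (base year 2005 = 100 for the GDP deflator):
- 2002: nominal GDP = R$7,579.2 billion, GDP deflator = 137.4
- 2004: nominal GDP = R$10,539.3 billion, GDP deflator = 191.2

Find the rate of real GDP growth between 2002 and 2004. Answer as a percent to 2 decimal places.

-0.07%

Real GDP 2002 = 7579.2 / 1.374 = 5516.16.
Real GDP 2004 = 10539.3 / 1.912 = 5512.19.
Real growth = 5512.19 / 5516.16 − 1 = -0.0007.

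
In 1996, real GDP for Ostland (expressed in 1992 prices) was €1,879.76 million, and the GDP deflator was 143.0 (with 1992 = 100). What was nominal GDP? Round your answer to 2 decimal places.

€2,688.06 million

Nominal GDP = Real × (GDP deflator/100) = 1879.76 × 1.430 = 2688.06.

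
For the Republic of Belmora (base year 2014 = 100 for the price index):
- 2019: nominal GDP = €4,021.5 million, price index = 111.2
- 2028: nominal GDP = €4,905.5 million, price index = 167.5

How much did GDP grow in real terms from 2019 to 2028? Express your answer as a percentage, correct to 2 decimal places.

Real GDP 2019 = 4021.5 / 1.112 = 3616.46.
Real GDP 2028 = 4905.5 / 1.675 = 2928.66.
Real growth = 2928.66 / 3616.46 − 1 = -0.1902.

-19.02%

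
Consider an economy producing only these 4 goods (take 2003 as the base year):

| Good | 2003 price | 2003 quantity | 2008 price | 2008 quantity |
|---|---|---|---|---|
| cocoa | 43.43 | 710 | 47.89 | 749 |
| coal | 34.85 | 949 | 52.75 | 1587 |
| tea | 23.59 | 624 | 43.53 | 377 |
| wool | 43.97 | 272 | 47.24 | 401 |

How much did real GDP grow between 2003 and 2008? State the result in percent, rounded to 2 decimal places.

Real GDP 2003 = Nominal GDP 2003 = 43.43·710 + 34.85·949 + 23.59·624 + 43.97·272 = 90587.95.
Real GDP 2008 (at 2003 prices) = 43.43·749 + 34.85·1587 + 23.59·377 + 43.97·401 = 114361.42.
Real growth = 114361.42/90587.95 − 1 = 0.2624.

26.24%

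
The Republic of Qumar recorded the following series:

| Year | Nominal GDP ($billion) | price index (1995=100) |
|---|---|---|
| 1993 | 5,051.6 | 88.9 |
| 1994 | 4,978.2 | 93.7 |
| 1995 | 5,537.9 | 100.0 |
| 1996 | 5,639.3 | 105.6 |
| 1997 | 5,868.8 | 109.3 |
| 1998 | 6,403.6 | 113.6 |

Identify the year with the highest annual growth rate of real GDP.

1994: real = 4978.2/0.937 = 5312.91; growth vs 1993 (5682.34) = -6.50%.
1995: real = 5537.9/1.000 = 5537.90; growth vs 1994 (5312.91) = 4.23%.
1996: real = 5639.3/1.056 = 5340.25; growth vs 1995 (5537.90) = -3.57%.
1997: real = 5868.8/1.093 = 5369.44; growth vs 1996 (5340.25) = 0.55%.
1998: real = 6403.6/1.136 = 5636.97; growth vs 1997 (5369.44) = 4.98%.

1998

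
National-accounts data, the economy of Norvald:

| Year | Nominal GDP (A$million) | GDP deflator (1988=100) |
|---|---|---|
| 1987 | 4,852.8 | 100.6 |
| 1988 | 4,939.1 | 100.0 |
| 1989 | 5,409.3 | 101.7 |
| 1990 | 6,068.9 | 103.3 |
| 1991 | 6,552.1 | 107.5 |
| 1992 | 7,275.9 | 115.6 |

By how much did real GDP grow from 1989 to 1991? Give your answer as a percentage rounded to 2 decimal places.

14.59%

Real GDP 1989 = 5409.3/1.017 = 5318.88.
Real GDP 1991 = 6552.1/1.075 = 6094.98.
Change = 6094.98/5318.88 − 1 = 0.1459.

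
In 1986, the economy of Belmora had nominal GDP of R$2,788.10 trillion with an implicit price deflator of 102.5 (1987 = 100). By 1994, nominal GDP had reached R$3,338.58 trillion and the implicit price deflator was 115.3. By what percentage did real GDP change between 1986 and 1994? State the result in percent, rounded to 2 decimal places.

Deflate each year: 1986 → 2788.10/1.025 = 2720.10; 1994 → 3338.58/1.153 = 2895.56.
So real GDP changed by 2895.56/2720.10 − 1 = 0.0645, i.e. 6.45%.

6.45%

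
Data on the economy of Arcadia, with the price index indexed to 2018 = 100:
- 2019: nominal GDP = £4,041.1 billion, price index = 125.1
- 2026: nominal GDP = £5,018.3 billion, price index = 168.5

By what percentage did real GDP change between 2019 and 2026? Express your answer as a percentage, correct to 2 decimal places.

Real GDP 2019 = 4041.1 / 1.251 = 3230.30.
Real GDP 2026 = 5018.3 / 1.685 = 2978.22.
Real growth = 2978.22 / 3230.30 − 1 = -0.0780.

-7.80%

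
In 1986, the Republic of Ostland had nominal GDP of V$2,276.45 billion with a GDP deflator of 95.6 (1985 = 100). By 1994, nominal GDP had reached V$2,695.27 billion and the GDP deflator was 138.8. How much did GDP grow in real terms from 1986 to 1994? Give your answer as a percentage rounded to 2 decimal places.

Real GDP 1986 = 2276.45 / 0.956 = 2381.22.
Real GDP 1994 = 2695.27 / 1.388 = 1941.84.
Real growth = 1941.84 / 2381.22 − 1 = -0.1845.

-18.45%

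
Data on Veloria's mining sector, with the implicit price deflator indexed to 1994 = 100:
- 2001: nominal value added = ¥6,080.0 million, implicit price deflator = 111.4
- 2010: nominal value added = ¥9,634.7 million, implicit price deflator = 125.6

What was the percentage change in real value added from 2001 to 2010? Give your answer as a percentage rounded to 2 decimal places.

40.55%

Real value added 2001 = 6080.0 / 1.114 = 5457.81.
Real value added 2010 = 9634.7 / 1.256 = 7670.94.
Real growth = 7670.94 / 5457.81 − 1 = 0.4055.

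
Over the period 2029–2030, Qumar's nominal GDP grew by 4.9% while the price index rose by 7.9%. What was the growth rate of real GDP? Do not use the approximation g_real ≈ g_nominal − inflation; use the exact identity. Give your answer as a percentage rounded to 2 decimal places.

(1 + g_nom) = (1 + g_real)(1 + π), so g_real = 1.0490 / 1.0790 − 1 = -0.02780.

-2.78%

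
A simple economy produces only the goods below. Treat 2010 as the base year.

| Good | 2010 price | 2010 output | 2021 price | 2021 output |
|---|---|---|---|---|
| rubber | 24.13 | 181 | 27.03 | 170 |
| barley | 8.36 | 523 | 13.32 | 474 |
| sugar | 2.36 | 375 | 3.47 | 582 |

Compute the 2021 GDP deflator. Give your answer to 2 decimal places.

136.98

Nominal GDP 2021 = 27.03·170 + 13.32·474 + 3.47·582 = 12928.32.
Real GDP 2021 (at 2010 prices) = 24.13·170 + 8.36·474 + 2.36·582 = 9438.26.
Deflator = Nominal/Real × 100 = 12928.32/9438.26 × 100 = 136.978.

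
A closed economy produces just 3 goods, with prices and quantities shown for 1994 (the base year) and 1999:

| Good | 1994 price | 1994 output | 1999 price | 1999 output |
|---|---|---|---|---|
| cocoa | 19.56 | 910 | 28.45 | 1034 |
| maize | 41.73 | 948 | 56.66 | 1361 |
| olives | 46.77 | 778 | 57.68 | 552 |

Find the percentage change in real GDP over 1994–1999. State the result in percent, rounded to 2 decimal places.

9.70%

Real GDP 1994 = Nominal GDP 1994 = 19.56·910 + 41.73·948 + 46.77·778 = 93746.70.
Real GDP 1999 (at 1994 prices) = 19.56·1034 + 41.73·1361 + 46.77·552 = 102836.61.
Real growth = 102836.61/93746.70 − 1 = 0.0970.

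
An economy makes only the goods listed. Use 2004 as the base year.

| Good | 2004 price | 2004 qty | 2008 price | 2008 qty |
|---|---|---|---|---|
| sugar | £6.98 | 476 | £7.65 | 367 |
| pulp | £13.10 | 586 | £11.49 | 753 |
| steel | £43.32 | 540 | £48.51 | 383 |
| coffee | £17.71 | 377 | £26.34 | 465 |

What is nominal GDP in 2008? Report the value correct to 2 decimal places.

Nominal GDP 2008 = Σ (p_2008 × q_2008) = 7.65·367 + 11.49·753 + 48.51·383 + 26.34·465 = 42286.95.

£42286.95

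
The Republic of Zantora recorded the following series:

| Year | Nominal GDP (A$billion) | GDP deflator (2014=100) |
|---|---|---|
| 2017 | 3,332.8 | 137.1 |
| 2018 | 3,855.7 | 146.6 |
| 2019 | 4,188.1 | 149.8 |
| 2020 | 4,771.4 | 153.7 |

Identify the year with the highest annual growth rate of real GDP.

2020

2018: real = 3855.7/1.466 = 2630.08; growth vs 2017 (2430.93) = 8.19%.
2019: real = 4188.1/1.498 = 2795.79; growth vs 2018 (2630.08) = 6.30%.
2020: real = 4771.4/1.537 = 3104.36; growth vs 2019 (2795.79) = 11.04%.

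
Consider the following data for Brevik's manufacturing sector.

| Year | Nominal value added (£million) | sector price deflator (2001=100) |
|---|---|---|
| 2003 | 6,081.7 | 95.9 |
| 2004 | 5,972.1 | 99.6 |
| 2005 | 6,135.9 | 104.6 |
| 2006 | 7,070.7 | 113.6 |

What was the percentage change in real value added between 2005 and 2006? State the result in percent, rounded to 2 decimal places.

Real value added 2005 = 6135.9/1.046 = 5866.06.
Real value added 2006 = 7070.7/1.136 = 6224.21.
Change = 6224.21/5866.06 − 1 = 0.0611.

6.11%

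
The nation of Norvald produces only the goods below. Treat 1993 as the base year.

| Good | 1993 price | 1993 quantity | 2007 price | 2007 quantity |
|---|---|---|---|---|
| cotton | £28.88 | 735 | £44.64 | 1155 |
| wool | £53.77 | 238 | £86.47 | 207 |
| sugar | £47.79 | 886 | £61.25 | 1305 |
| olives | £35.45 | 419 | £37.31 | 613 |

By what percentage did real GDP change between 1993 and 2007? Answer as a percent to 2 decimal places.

Real GDP 1993 = Nominal GDP 1993 = 28.88·735 + 53.77·238 + 47.79·886 + 35.45·419 = 91219.55.
Real GDP 2007 (at 1993 prices) = 28.88·1155 + 53.77·207 + 47.79·1305 + 35.45·613 = 128583.59.
Real growth = 128583.59/91219.55 − 1 = 0.4096.

40.96%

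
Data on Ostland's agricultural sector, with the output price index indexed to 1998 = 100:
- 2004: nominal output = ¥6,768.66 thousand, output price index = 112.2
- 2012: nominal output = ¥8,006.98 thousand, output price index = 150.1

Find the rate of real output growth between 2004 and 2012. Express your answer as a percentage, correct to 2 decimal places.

-11.57%

Real output 2004 = 6768.66 / 1.122 = 6032.67.
Real output 2012 = 8006.98 / 1.501 = 5334.43.
Real growth = 5334.43 / 6032.67 − 1 = -0.1157.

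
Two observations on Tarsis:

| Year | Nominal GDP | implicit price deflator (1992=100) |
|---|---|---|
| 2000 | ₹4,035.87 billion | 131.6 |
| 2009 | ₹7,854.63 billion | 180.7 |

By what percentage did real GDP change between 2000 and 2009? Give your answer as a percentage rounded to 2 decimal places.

41.74%

Real GDP 2000 = 4035.87 / 1.316 = 3066.77.
Real GDP 2009 = 7854.63 / 1.807 = 4346.78.
Real growth = 4346.78 / 3066.77 − 1 = 0.4174.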